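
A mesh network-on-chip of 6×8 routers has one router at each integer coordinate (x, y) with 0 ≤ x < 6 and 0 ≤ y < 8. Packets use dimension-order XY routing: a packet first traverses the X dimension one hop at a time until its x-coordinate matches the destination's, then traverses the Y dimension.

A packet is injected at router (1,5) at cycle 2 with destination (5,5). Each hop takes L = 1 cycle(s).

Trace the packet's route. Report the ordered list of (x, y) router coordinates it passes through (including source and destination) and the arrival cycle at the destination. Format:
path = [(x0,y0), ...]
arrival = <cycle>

path = [(1,5), (2,5), (3,5), (4,5), (5,5)]
arrival = 6

src (1,5)  cyc=2
E→(2,5)  cyc=3
E→(3,5)  cyc=4
E→(4,5)  cyc=5
E→(5,5)  cyc=6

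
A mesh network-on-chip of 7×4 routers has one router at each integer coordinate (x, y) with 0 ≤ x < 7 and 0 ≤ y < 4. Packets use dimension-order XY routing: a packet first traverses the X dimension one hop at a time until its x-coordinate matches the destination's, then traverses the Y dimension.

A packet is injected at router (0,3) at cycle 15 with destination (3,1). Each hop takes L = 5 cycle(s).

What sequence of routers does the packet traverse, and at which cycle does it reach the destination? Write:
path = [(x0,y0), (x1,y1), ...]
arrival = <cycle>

[0] x=0 y=3 t=15
[1] x=1 y=3 t=20 →E
[2] x=2 y=3 t=25 →E
[3] x=3 y=3 t=30 →E
[4] x=3 y=2 t=35 →S
[5] x=3 y=1 t=40 →S

path = [(0,3), (1,3), (2,3), (3,3), (3,2), (3,1)]
arrival = 40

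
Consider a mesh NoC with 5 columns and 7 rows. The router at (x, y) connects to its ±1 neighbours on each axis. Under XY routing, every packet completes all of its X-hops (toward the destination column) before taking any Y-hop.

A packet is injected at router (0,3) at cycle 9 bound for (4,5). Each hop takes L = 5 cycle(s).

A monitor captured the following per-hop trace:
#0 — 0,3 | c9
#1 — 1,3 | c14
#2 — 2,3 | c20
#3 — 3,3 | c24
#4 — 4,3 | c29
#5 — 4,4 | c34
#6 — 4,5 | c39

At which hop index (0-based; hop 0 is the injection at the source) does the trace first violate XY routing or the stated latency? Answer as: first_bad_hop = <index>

first_bad_hop = 2

hop 1: step (+1,+0), +5 cyc — ok
hop 2: step (+1,+0), +6 cyc — BAD: Δcyc=6≠L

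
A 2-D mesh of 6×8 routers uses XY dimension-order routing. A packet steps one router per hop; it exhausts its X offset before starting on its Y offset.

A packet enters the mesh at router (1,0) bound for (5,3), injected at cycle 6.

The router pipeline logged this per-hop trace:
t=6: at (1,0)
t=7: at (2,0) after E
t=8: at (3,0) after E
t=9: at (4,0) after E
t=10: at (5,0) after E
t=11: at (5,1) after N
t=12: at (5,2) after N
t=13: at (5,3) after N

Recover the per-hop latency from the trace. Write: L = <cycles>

cyc[1] − cyc[0] = 7 − 6 = 1.
One hop costs L cycles, so L = 1.

L = 1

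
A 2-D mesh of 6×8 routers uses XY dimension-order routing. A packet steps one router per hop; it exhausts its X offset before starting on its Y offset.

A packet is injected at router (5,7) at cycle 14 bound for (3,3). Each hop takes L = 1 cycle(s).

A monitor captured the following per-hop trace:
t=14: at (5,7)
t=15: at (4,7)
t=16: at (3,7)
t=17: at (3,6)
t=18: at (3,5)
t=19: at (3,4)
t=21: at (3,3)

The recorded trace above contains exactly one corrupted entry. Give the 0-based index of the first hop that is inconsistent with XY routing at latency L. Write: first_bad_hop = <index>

first_bad_hop = 6

hop 1: step (-1,+0), +1 cyc — ok
hop 2: step (-1,+0), +1 cyc — ok
hop 3: step (+0,-1), +1 cyc — ok
hop 4: step (+0,-1), +1 cyc — ok
hop 5: step (+0,-1), +1 cyc — ok
hop 6: step (+0,-1), +2 cyc — BAD: Δcyc=2≠L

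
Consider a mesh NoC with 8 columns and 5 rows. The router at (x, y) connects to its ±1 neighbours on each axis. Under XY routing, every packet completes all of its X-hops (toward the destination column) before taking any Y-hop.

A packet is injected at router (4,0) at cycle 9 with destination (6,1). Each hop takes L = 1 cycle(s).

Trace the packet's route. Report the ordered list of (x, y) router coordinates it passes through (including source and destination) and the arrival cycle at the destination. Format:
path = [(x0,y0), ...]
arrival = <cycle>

path = [(4,0), (5,0), (6,0), (6,1)]
arrival = 12

  0. router=(4,0) cycle=9 (inject)
  1. router=(5,0) cycle=10 dir=E
  2. router=(6,0) cycle=11 dir=E
  3. router=(6,1) cycle=12 dir=N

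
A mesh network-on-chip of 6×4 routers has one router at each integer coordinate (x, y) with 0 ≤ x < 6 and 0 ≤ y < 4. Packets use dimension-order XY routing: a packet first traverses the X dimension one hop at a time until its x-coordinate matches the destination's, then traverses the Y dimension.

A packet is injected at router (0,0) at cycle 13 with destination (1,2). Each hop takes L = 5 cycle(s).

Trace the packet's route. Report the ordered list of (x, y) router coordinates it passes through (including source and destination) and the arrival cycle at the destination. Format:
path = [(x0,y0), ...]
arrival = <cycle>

t=13: at (0,0)
t=18: at (1,0) after E
t=23: at (1,1) after N
t=28: at (1,2) after N

path = [(0,0), (1,0), (1,1), (1,2)]
arrival = 28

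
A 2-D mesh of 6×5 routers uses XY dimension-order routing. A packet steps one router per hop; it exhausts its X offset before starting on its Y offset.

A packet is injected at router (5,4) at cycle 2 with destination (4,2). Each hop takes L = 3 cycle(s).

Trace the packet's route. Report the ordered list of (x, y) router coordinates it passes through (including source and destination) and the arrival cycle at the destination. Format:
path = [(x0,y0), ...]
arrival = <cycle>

src (5,4)  cyc=2
W→(4,4)  cyc=5
S→(4,3)  cyc=8
S→(4,2)  cyc=11

path = [(5,4), (4,4), (4,3), (4,2)]
arrival = 11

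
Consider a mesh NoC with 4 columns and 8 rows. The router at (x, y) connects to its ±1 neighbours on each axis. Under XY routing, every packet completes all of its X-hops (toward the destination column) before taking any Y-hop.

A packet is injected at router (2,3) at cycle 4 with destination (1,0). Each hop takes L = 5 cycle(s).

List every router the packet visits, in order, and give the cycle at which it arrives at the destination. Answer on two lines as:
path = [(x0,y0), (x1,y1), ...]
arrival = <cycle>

src (2,3)  cyc=4
W→(1,3)  cyc=9
S→(1,2)  cyc=14
S→(1,1)  cyc=19
S→(1,0)  cyc=24

path = [(2,3), (1,3), (1,2), (1,1), (1,0)]
arrival = 24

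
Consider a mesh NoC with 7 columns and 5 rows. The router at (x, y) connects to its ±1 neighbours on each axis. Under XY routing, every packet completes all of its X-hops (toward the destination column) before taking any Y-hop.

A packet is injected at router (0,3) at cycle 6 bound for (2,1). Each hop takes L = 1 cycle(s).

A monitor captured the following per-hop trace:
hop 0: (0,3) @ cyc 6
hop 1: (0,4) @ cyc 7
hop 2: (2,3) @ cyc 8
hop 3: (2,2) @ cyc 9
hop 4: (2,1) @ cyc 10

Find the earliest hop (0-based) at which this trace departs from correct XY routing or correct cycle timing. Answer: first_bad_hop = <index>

[1] (+0,+1) / 1c ⇒ BAD: Y-move but x=0≠2

first_bad_hop = 1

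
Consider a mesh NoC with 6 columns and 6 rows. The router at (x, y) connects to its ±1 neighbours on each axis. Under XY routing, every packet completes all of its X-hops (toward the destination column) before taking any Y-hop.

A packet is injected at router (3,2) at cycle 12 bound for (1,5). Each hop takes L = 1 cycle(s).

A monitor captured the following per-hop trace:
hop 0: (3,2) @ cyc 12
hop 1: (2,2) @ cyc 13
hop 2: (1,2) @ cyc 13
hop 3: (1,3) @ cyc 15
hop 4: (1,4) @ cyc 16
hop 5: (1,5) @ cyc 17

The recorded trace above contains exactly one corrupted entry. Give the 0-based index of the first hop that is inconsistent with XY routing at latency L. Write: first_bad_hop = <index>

  1: Δx=-1 Δy=+0 Δt=1 [ok]
  2: Δx=-1 Δy=+0 Δt=0 [BAD: Δcyc=0≠L]

first_bad_hop = 2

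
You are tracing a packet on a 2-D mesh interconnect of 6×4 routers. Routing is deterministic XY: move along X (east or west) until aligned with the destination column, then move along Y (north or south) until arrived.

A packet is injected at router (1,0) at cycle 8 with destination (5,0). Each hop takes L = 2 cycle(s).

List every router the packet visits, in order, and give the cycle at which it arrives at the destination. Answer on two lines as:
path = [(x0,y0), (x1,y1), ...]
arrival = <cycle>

[0] x=1 y=0 t=8
[1] x=2 y=0 t=10 →E
[2] x=3 y=0 t=12 →E
[3] x=4 y=0 t=14 →E
[4] x=5 y=0 t=16 →E

path = [(1,0), (2,0), (3,0), (4,0), (5,0)]
arrival = 16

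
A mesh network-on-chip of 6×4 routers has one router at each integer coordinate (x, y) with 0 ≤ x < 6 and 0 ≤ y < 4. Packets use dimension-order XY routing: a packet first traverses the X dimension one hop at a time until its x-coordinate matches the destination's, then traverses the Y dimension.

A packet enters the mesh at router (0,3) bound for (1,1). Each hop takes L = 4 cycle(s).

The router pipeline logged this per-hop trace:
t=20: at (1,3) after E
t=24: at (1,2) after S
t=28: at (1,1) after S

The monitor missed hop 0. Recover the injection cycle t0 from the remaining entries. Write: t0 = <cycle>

The first recorded entry is hop 1 at cycle 20.
So t0 = 20 − 1·4 = 16.

t0 = 16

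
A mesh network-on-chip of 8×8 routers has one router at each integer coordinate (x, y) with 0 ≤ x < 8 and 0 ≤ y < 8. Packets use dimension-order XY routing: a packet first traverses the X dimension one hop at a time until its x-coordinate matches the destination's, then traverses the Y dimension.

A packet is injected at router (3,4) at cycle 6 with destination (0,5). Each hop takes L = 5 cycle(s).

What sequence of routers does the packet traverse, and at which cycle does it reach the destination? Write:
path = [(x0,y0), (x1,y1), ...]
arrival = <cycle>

#0 — 3,4 | c6
#1 — 2,4 | c11 | W
#2 — 1,4 | c16 | W
#3 — 0,4 | c21 | W
#4 — 0,5 | c26 | N

path = [(3,4), (2,4), (1,4), (0,4), (0,5)]
arrival = 26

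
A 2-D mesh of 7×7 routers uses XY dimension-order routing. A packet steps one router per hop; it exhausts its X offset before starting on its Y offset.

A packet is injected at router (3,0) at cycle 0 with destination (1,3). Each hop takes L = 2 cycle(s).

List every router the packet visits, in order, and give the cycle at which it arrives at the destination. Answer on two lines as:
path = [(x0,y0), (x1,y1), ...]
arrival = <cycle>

[0] x=3 y=0 t=0
[1] x=2 y=0 t=2 →W
[2] x=1 y=0 t=4 →W
[3] x=1 y=1 t=6 →N
[4] x=1 y=2 t=8 →N
[5] x=1 y=3 t=10 →N

path = [(3,0), (2,0), (1,0), (1,1), (1,2), (1,3)]
arrival = 10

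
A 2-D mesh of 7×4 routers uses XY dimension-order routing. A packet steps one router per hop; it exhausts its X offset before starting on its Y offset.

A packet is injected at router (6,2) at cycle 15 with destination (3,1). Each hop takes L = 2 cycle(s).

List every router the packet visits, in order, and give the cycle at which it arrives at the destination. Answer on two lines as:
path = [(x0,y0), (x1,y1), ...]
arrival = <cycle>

path = [(6,2), (5,2), (4,2), (3,2), (3,1)]
arrival = 23

src (6,2)  cyc=15
W→(5,2)  cyc=17
W→(4,2)  cyc=19
W→(3,2)  cyc=21
S→(3,1)  cyc=23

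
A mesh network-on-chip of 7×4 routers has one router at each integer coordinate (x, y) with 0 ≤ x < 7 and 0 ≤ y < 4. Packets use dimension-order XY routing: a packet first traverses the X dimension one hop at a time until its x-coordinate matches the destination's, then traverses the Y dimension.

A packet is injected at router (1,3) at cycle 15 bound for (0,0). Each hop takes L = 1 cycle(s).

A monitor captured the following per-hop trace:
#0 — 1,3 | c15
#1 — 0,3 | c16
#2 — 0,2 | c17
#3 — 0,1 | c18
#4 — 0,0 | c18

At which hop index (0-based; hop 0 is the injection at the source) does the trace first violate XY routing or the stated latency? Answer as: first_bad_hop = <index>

[1] (-1,+0) / 1c ⇒ ok
[2] (+0,-1) / 1c ⇒ ok
[3] (+0,-1) / 1c ⇒ ok
[4] (+0,-1) / 0c ⇒ BAD: Δcyc=0≠L

first_bad_hop = 4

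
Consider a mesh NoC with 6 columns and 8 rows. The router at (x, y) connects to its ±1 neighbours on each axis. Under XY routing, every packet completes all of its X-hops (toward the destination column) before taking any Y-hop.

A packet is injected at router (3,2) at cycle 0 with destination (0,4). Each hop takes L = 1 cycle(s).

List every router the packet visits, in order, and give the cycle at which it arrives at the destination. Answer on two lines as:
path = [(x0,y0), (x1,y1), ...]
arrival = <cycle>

  0. router=(3,2) cycle=0 (inject)
  1. router=(2,2) cycle=1 dir=W
  2. router=(1,2) cycle=2 dir=W
  3. router=(0,2) cycle=3 dir=W
  4. router=(0,3) cycle=4 dir=N
  5. router=(0,4) cycle=5 dir=N

path = [(3,2), (2,2), (1,2), (0,2), (0,3), (0,4)]
arrival = 5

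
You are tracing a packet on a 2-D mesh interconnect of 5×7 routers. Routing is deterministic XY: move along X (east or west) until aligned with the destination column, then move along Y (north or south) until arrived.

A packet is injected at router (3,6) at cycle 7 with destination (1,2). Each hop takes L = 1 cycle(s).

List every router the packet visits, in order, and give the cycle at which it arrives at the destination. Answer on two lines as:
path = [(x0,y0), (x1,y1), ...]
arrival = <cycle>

path = [(3,6), (2,6), (1,6), (1,5), (1,4), (1,3), (1,2)]
arrival = 13

#0 — 3,6 | c7
#1 — 2,6 | c8 | W
#2 — 1,6 | c9 | W
#3 — 1,5 | c10 | S
#4 — 1,4 | c11 | S
#5 — 1,3 | c12 | S
#6 — 1,2 | c13 | S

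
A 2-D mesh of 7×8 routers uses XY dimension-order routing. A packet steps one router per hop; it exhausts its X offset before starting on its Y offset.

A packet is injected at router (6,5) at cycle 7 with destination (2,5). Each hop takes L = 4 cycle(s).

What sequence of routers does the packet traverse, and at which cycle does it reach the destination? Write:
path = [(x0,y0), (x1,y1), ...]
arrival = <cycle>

path = [(6,5), (5,5), (4,5), (3,5), (2,5)]
arrival = 23

hop 0: (6,5) @ cyc 7
hop 1: (5,5) @ cyc 11  [W]
hop 2: (4,5) @ cyc 15  [W]
hop 3: (3,5) @ cyc 19  [W]
hop 4: (2,5) @ cyc 23  [W]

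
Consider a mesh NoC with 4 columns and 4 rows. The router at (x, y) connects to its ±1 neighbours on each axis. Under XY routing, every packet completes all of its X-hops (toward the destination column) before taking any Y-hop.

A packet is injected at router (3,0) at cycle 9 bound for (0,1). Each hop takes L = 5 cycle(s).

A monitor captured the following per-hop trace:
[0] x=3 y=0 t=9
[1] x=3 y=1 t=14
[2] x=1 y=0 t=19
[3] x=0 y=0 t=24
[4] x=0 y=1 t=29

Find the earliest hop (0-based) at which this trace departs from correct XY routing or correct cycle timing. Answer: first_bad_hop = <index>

[1] (+0,+1) / 5c ⇒ BAD: Y-move but x=3≠0

first_bad_hop = 1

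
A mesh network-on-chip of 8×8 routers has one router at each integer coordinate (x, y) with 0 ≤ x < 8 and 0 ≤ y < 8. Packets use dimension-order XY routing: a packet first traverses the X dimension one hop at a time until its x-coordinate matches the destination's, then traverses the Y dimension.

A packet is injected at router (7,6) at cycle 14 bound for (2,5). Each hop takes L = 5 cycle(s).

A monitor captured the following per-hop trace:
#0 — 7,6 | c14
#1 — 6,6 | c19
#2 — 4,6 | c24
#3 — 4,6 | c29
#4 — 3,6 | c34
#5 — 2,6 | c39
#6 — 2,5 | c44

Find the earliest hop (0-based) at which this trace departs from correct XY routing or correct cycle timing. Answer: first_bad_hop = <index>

first_bad_hop = 2

  1: Δx=-1 Δy=+0 Δt=5 [ok]
  2: Δx=-2 Δy=+0 Δt=5 [BAD: non-unit step]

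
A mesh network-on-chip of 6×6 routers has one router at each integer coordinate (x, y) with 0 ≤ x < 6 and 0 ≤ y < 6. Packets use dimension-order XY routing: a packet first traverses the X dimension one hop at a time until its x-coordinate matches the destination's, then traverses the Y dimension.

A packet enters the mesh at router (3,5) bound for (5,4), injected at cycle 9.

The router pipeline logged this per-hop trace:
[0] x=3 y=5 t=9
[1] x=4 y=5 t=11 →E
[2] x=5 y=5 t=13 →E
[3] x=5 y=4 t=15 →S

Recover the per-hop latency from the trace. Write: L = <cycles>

L = 2

cyc[1] − cyc[0] = 11 − 9 = 2.
Per-hop latency L = Δcyc = 2.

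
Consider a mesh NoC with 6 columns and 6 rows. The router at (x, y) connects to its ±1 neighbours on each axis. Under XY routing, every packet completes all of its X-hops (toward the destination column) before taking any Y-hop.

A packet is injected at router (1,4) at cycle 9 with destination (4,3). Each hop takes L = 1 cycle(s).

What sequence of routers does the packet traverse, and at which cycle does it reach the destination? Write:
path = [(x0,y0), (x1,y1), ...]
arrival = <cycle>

path = [(1,4), (2,4), (3,4), (4,4), (4,3)]
arrival = 13

  0. router=(1,4) cycle=9 (inject)
  1. router=(2,4) cycle=10 dir=E
  2. router=(3,4) cycle=11 dir=E
  3. router=(4,4) cycle=12 dir=E
  4. router=(4,3) cycle=13 dir=S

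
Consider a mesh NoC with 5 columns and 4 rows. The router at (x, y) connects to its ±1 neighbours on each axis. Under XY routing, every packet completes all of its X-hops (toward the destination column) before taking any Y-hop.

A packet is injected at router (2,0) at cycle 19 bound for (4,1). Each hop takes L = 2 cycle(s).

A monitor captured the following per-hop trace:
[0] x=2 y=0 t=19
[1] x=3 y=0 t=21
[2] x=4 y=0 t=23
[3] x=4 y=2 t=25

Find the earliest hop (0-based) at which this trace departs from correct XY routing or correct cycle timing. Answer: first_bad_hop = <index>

  1: Δx=+1 Δy=+0 Δt=2 [ok]
  2: Δx=+1 Δy=+0 Δt=2 [ok]
  3: Δx=+0 Δy=+2 Δt=2 [BAD: non-unit step]

first_bad_hop = 3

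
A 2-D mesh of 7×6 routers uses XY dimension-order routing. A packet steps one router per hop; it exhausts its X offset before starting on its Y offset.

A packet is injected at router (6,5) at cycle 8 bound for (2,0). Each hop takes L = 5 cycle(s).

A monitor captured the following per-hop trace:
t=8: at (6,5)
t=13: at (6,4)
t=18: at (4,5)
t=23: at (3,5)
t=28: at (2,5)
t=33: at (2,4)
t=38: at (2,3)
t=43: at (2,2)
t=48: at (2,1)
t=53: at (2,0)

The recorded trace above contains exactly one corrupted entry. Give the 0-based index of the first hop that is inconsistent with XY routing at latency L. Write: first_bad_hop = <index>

check 1→ d=(0,-1) cyc+5: BAD: Y-move but x=6≠2

first_bad_hop = 1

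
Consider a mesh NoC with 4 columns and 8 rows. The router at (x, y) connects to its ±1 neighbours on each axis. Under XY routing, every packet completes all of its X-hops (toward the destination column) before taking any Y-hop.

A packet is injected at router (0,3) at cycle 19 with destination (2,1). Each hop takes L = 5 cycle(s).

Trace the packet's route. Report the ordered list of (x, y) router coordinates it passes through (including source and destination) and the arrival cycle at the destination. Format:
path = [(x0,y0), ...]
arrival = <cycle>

path = [(0,3), (1,3), (2,3), (2,2), (2,1)]
arrival = 39

src (0,3)  cyc=19
E→(1,3)  cyc=24
E→(2,3)  cyc=29
S→(2,2)  cyc=34
S→(2,1)  cyc=39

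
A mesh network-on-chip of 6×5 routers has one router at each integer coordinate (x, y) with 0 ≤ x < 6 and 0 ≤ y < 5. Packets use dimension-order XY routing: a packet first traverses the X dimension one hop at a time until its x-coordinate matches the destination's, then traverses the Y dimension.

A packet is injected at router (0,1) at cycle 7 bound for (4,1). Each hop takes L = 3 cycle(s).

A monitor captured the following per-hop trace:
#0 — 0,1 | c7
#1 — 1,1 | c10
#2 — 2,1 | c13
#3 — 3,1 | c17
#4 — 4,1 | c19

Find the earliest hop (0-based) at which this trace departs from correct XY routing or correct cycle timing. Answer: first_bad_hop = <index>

first_bad_hop = 3

check 1→ d=(1,0) cyc+3: ok
check 2→ d=(1,0) cyc+3: ok
check 3→ d=(1,0) cyc+4: BAD: Δcyc=4≠L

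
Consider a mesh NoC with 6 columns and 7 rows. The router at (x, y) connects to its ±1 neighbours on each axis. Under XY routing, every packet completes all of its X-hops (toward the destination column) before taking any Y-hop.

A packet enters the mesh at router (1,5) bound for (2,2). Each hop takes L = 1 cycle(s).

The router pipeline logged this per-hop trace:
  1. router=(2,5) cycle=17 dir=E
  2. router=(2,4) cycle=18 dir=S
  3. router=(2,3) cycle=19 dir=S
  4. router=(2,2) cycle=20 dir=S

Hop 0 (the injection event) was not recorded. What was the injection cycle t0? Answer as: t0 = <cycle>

At hop 1 the cycle is 17; in general cyc_k = t0 + kL.
Subtract one hop: t0 = 17 − 1 = 16.

t0 = 16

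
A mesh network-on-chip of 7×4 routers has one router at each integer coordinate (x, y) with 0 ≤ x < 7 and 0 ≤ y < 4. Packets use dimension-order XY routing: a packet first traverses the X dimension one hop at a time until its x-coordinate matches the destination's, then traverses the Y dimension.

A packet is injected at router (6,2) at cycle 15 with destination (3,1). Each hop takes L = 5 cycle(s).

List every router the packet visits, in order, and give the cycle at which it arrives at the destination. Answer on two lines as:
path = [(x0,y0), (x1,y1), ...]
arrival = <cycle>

path = [(6,2), (5,2), (4,2), (3,2), (3,1)]
arrival = 35

#0 — 6,2 | c15
#1 — 5,2 | c20 | W
#2 — 4,2 | c25 | W
#3 — 3,2 | c30 | W
#4 — 3,1 | c35 | S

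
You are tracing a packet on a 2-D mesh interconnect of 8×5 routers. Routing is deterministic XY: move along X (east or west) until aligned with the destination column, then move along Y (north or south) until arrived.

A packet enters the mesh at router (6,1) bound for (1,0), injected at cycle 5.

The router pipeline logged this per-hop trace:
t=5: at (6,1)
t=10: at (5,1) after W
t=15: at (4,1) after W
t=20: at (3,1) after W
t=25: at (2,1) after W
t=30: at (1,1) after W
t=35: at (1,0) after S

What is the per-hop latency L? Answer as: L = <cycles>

From hop 0 (5) to hop 1 (10): +5 cycles.
That increment is L by definition: L = 5.

L = 5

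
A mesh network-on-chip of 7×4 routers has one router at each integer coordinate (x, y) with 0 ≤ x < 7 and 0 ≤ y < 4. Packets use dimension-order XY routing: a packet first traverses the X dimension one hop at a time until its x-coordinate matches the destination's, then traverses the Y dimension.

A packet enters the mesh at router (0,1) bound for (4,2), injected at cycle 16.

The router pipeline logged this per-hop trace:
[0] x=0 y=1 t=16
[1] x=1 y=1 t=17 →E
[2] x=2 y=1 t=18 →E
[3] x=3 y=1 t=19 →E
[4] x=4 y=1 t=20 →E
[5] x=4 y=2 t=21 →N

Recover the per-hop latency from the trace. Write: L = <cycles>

L = 1

Δcyc across hop 0→1: 17 − 16 = 1.
Per-hop latency L = Δcyc = 1.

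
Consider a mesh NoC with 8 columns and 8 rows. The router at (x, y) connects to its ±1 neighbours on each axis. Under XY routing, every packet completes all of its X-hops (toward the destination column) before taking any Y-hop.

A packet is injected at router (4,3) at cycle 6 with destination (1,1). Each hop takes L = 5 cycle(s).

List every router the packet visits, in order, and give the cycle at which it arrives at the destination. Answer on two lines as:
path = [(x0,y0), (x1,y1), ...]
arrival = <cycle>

path = [(4,3), (3,3), (2,3), (1,3), (1,2), (1,1)]
arrival = 31

[0] x=4 y=3 t=6
[1] x=3 y=3 t=11 →W
[2] x=2 y=3 t=16 →W
[3] x=1 y=3 t=21 →W
[4] x=1 y=2 t=26 →S
[5] x=1 y=1 t=31 →S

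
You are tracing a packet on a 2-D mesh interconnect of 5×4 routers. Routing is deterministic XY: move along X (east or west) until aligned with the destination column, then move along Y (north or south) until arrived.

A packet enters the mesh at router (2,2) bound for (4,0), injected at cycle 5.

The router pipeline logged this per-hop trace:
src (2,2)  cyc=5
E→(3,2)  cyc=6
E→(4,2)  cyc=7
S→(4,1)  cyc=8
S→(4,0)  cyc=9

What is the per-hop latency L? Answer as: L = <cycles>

L = 1

Δcyc across hop 0→1: 6 − 5 = 1.
Each hop adds L, hence L = 1.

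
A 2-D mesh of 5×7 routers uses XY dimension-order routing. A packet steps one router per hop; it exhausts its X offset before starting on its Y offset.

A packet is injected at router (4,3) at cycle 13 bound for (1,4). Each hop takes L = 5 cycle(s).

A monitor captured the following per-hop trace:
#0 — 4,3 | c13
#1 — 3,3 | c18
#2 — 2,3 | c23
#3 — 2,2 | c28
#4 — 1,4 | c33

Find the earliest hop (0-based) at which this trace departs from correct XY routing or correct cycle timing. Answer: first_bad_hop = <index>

first_bad_hop = 3

check 1→ d=(-1,0) cyc+5: ok
check 2→ d=(-1,0) cyc+5: ok
check 3→ d=(0,-1) cyc+5: BAD: Y-move but x=2≠1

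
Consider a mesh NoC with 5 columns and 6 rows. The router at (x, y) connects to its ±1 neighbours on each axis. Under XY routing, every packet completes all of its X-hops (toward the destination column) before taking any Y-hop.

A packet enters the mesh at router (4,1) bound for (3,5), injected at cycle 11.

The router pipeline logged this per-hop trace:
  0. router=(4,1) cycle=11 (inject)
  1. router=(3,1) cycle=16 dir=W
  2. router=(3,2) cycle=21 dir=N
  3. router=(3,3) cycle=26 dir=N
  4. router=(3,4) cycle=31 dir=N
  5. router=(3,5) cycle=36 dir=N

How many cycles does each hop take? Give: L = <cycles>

Between hops 0 and 1 the cycle counter advances 16 − 11 = 5.
Each hop adds L, hence L = 5.

L = 5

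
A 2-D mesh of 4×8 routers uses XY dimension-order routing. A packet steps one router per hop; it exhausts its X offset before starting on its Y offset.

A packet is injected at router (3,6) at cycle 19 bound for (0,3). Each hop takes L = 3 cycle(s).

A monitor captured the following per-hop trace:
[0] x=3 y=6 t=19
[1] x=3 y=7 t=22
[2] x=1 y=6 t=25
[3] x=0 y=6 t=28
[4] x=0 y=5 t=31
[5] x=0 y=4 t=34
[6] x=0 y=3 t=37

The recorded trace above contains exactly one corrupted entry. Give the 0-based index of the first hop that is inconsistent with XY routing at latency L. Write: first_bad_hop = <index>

first_bad_hop = 1

check 1→ d=(0,1) cyc+3: BAD: Y-move but x=3≠0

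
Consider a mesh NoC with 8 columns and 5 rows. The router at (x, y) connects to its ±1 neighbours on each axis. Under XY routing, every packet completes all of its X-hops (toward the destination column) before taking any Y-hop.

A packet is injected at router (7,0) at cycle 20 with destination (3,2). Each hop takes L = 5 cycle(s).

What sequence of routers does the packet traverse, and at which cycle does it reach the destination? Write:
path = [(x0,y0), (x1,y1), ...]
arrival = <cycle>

path = [(7,0), (6,0), (5,0), (4,0), (3,0), (3,1), (3,2)]
arrival = 50

  0. router=(7,0) cycle=20 (inject)
  1. router=(6,0) cycle=25 dir=W
  2. router=(5,0) cycle=30 dir=W
  3. router=(4,0) cycle=35 dir=W
  4. router=(3,0) cycle=40 dir=W
  5. router=(3,1) cycle=45 dir=N
  6. router=(3,2) cycle=50 dir=N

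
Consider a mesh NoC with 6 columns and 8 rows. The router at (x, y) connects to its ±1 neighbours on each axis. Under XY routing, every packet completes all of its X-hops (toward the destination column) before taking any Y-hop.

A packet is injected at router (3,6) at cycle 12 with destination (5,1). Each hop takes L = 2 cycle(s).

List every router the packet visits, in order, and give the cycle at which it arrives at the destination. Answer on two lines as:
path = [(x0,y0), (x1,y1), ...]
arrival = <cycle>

path = [(3,6), (4,6), (5,6), (5,5), (5,4), (5,3), (5,2), (5,1)]
arrival = 26

#0 — 3,6 | c12
#1 — 4,6 | c14 | E
#2 — 5,6 | c16 | E
#3 — 5,5 | c18 | S
#4 — 5,4 | c20 | S
#5 — 5,3 | c22 | S
#6 — 5,2 | c24 | S
#7 — 5,1 | c26 | S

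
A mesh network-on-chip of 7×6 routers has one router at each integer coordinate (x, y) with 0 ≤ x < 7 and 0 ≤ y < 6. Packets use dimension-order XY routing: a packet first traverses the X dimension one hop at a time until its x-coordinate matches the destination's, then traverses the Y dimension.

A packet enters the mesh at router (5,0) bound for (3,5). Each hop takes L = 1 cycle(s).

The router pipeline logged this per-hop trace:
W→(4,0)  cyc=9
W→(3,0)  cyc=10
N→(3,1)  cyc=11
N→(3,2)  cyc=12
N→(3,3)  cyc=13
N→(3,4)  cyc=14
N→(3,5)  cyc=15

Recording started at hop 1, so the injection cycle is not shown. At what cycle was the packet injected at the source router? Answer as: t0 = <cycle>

t0 = 8

Hop 1 reached at cycle 9; hop k is at t0 + k·L.
So t0 = 9 − 1·1 = 8.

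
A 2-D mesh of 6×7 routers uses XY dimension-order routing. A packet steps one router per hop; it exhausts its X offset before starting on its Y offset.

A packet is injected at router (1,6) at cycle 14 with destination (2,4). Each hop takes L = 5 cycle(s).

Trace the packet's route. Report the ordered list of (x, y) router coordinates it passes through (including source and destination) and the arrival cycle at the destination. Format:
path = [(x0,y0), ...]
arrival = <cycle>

t=14: at (1,6)
t=19: at (2,6) after E
t=24: at (2,5) after S
t=29: at (2,4) after S

path = [(1,6), (2,6), (2,5), (2,4)]
arrival = 29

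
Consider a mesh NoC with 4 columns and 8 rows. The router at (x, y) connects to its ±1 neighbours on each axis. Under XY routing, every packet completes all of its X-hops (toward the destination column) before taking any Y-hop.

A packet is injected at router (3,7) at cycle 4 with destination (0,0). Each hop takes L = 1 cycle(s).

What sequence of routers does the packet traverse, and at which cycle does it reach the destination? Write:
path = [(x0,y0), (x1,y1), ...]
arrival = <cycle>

path = [(3,7), (2,7), (1,7), (0,7), (0,6), (0,5), (0,4), (0,3), (0,2), (0,1), (0,0)]
arrival = 14

t=4: at (3,7)
t=5: at (2,7) after W
t=6: at (1,7) after W
t=7: at (0,7) after W
t=8: at (0,6) after S
t=9: at (0,5) after S
t=10: at (0,4) after S
t=11: at (0,3) after S
t=12: at (0,2) after S
t=13: at (0,1) after S
t=14: at (0,0) after S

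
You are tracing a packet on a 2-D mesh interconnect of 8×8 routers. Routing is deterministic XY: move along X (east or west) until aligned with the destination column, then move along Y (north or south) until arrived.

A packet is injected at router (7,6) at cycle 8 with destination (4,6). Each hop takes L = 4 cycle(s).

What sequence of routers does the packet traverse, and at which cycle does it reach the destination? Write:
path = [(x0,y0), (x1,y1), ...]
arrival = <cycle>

[0] x=7 y=6 t=8
[1] x=6 y=6 t=12 →W
[2] x=5 y=6 t=16 →W
[3] x=4 y=6 t=20 →W

path = [(7,6), (6,6), (5,6), (4,6)]
arrival = 20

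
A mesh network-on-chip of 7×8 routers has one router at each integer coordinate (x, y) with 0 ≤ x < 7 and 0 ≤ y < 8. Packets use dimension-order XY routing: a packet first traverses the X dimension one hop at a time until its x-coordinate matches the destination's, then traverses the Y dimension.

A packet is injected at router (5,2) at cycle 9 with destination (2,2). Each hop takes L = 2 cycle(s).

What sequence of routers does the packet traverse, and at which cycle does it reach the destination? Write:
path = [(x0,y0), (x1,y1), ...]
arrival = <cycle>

path = [(5,2), (4,2), (3,2), (2,2)]
arrival = 15

#0 — 5,2 | c9
#1 — 4,2 | c11 | W
#2 — 3,2 | c13 | W
#3 — 2,2 | c15 | W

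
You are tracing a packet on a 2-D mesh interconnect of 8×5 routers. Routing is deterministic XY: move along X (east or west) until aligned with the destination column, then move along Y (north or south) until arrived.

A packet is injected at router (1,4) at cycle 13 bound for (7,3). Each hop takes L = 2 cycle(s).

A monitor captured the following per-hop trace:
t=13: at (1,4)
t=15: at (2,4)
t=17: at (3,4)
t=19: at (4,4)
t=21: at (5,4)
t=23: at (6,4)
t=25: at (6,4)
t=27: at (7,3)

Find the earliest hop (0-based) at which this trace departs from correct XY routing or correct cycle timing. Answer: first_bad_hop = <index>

check 1→ d=(1,0) cyc+2: ok
check 2→ d=(1,0) cyc+2: ok
check 3→ d=(1,0) cyc+2: ok
check 4→ d=(1,0) cyc+2: ok
check 5→ d=(1,0) cyc+2: ok
check 6→ d=(0,0) cyc+2: BAD: non-unit step

first_bad_hop = 6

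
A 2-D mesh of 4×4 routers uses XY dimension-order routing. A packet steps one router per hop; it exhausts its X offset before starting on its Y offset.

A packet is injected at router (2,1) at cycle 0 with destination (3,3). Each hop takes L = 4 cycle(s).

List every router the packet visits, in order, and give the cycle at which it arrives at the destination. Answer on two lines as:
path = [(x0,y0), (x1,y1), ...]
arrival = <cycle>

  0. router=(2,1) cycle=0 (inject)
  1. router=(3,1) cycle=4 dir=E
  2. router=(3,2) cycle=8 dir=N
  3. router=(3,3) cycle=12 dir=N

path = [(2,1), (3,1), (3,2), (3,3)]
arrival = 12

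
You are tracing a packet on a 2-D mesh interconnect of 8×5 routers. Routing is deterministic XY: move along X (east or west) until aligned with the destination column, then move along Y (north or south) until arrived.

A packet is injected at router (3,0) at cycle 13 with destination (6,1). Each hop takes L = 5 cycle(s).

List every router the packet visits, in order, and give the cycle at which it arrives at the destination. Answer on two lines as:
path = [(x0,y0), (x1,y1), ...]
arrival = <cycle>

path = [(3,0), (4,0), (5,0), (6,0), (6,1)]
arrival = 33

hop 0: (3,0) @ cyc 13
hop 1: (4,0) @ cyc 18  [E]
hop 2: (5,0) @ cyc 23  [E]
hop 3: (6,0) @ cyc 28  [E]
hop 4: (6,1) @ cyc 33  [N]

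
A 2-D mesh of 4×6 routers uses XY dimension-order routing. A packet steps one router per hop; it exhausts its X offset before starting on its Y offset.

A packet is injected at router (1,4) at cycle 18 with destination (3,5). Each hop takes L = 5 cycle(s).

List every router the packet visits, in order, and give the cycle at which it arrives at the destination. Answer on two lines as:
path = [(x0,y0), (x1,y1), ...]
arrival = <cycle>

hop 0: (1,4) @ cyc 18
hop 1: (2,4) @ cyc 23  [E]
hop 2: (3,4) @ cyc 28  [E]
hop 3: (3,5) @ cyc 33  [N]

path = [(1,4), (2,4), (3,4), (3,5)]
arrival = 33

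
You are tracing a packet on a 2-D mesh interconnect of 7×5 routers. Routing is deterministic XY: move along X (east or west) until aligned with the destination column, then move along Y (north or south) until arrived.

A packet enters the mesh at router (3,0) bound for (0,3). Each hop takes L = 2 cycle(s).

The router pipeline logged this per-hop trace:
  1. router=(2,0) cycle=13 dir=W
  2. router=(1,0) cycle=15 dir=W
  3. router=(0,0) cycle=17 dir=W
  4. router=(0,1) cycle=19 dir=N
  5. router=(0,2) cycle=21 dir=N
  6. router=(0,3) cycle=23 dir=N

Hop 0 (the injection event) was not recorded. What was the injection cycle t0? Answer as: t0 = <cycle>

t0 = 11

At hop 1 the cycle is 13; in general cyc_k = t0 + kL.
t0 = cyc[1] − L = 13 − 2 = 11.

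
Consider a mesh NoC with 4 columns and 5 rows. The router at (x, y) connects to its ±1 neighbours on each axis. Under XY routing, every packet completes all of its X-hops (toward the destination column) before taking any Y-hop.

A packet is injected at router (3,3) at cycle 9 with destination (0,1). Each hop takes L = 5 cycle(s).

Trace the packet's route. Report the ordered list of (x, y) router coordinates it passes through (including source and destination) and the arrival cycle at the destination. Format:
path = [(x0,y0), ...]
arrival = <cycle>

path = [(3,3), (2,3), (1,3), (0,3), (0,2), (0,1)]
arrival = 34

t=9: at (3,3)
t=14: at (2,3) after W
t=19: at (1,3) after W
t=24: at (0,3) after W
t=29: at (0,2) after S
t=34: at (0,1) after S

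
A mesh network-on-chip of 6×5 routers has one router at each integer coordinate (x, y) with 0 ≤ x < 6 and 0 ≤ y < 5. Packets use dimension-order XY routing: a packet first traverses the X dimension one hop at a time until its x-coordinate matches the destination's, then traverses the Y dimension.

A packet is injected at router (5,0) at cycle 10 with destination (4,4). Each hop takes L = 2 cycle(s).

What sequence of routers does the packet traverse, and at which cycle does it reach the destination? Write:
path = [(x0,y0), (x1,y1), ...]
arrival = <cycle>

src (5,0)  cyc=10
W→(4,0)  cyc=12
N→(4,1)  cyc=14
N→(4,2)  cyc=16
N→(4,3)  cyc=18
N→(4,4)  cyc=20

path = [(5,0), (4,0), (4,1), (4,2), (4,3), (4,4)]
arrival = 20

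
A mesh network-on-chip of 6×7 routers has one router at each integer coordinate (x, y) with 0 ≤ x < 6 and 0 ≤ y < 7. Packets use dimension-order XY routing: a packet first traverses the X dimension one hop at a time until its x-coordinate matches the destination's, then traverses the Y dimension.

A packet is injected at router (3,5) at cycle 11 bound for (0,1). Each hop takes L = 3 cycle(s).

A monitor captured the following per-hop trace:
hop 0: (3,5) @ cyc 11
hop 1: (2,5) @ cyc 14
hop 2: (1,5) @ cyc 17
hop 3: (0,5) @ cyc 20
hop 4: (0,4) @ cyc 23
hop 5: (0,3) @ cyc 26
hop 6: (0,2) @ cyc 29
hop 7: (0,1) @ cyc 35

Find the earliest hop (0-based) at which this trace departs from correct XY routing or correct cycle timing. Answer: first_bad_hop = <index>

  1: Δx=-1 Δy=+0 Δt=3 [ok]
  2: Δx=-1 Δy=+0 Δt=3 [ok]
  3: Δx=-1 Δy=+0 Δt=3 [ok]
  4: Δx=+0 Δy=-1 Δt=3 [ok]
  5: Δx=+0 Δy=-1 Δt=3 [ok]
  6: Δx=+0 Δy=-1 Δt=3 [ok]
  7: Δx=+0 Δy=-1 Δt=6 [BAD: Δcyc=6≠L]

first_bad_hop = 7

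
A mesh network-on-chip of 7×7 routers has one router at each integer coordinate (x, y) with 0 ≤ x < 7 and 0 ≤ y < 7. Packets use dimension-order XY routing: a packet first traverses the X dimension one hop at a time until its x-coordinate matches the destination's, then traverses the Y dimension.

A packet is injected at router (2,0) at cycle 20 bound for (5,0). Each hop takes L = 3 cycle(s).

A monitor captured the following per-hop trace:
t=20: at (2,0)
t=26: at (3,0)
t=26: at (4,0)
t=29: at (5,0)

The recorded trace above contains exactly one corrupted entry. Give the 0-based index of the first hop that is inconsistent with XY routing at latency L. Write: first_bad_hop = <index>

first_bad_hop = 1

hop 1: step (+1,+0), +6 cyc — BAD: Δcyc=6≠L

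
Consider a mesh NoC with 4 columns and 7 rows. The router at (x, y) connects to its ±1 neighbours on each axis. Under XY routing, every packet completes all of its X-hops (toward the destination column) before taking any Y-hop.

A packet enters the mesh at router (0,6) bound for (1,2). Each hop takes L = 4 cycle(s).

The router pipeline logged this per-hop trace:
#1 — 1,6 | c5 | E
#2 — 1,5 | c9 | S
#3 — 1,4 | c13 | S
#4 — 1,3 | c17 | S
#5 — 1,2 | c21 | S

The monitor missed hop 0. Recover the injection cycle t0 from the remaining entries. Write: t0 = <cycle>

cyc[1] = 5 and cyc[k] = t0 + k·L for every k.
Subtract one hop: t0 = 5 − 4 = 1.

t0 = 1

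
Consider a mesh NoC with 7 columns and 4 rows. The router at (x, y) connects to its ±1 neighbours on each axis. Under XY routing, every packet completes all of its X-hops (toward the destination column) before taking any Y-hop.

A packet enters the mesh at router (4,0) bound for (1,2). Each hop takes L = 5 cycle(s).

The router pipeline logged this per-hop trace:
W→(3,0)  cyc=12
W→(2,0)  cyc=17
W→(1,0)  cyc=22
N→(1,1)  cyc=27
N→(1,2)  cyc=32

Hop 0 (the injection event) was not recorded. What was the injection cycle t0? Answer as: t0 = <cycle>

t0 = 7

At hop 1 the cycle is 12; in general cyc_k = t0 + kL.
Therefore t0 = 12 − L = 7.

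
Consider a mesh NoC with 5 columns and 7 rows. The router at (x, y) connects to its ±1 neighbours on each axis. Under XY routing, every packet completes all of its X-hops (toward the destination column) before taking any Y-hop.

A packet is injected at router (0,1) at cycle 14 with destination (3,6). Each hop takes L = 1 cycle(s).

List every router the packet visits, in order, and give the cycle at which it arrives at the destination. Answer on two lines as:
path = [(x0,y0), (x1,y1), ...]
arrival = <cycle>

src (0,1)  cyc=14
E→(1,1)  cyc=15
E→(2,1)  cyc=16
E→(3,1)  cyc=17
N→(3,2)  cyc=18
N→(3,3)  cyc=19
N→(3,4)  cyc=20
N→(3,5)  cyc=21
N→(3,6)  cyc=22

path = [(0,1), (1,1), (2,1), (3,1), (3,2), (3,3), (3,4), (3,5), (3,6)]
arrival = 22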